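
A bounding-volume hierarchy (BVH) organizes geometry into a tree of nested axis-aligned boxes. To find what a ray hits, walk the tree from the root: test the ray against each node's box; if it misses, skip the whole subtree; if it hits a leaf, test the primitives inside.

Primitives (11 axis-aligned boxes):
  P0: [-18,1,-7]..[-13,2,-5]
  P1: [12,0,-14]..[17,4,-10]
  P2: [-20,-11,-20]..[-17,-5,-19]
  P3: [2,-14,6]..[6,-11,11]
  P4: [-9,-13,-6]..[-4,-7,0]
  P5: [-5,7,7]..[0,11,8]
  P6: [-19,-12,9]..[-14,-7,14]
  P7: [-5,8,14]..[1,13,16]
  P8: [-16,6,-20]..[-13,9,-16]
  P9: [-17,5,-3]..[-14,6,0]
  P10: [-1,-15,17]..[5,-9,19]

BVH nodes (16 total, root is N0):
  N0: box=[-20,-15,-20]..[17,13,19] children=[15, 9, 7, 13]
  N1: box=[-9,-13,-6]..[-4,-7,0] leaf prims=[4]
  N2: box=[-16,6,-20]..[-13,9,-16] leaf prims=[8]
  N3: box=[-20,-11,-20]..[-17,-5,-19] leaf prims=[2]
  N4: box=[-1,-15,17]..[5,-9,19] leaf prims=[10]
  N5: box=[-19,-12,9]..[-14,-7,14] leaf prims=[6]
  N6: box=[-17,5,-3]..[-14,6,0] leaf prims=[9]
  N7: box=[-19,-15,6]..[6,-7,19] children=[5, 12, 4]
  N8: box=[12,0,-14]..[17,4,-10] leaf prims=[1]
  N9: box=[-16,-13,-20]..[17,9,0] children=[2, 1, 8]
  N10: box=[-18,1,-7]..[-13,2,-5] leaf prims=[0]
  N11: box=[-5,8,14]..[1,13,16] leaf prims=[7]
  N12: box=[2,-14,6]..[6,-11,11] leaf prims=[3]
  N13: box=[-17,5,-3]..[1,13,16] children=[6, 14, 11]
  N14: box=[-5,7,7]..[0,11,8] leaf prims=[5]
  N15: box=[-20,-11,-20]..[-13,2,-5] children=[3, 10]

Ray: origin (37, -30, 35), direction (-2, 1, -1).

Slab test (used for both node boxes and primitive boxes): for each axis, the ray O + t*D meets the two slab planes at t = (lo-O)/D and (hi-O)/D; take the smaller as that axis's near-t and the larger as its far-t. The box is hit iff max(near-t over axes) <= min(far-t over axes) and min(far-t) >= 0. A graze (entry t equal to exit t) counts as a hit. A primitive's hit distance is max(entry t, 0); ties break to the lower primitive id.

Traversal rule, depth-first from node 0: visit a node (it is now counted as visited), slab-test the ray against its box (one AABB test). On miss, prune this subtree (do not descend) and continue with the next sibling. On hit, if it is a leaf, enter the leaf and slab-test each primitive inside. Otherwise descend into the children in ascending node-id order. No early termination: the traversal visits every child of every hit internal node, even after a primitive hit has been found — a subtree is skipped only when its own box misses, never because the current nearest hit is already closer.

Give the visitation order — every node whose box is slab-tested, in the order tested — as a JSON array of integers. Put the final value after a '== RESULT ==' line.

Traverse from the root:
N0 x:[10,57/2] y:[15,43] z:[16,55] -> hit [16,57/2], descend [7, 9, 13, 15]
  N7 x:[31/2,28] y:[15,23] z:[16,29] -> hit [16,23], descend [4, 5, 12]
    N4 x:[16,19] y:[15,21] z:[16,18] -> hit [16,18] leaf, test {P10@t=16}
    N5 x:[51/2,28] y:[18,23] z:[21,26] -> miss, prune
    N12 x:[31/2,35/2] y:[16,19] z:[24,29] -> miss, prune
  N9 x:[10,53/2] y:[17,39] z:[35,55] -> miss, prune
  N13 x:[18,27] y:[35,43] z:[19,38] -> miss, prune
  N15 x:[25,57/2] y:[19,32] z:[40,55] -> miss, prune

Visited [0, 7, 4, 5, 12, 9, 13, 15]. Tests: 8 box, 1 leaf. Nearest: P10.

== RESULT ==
[0, 7, 4, 5, 12, 9, 13, 15]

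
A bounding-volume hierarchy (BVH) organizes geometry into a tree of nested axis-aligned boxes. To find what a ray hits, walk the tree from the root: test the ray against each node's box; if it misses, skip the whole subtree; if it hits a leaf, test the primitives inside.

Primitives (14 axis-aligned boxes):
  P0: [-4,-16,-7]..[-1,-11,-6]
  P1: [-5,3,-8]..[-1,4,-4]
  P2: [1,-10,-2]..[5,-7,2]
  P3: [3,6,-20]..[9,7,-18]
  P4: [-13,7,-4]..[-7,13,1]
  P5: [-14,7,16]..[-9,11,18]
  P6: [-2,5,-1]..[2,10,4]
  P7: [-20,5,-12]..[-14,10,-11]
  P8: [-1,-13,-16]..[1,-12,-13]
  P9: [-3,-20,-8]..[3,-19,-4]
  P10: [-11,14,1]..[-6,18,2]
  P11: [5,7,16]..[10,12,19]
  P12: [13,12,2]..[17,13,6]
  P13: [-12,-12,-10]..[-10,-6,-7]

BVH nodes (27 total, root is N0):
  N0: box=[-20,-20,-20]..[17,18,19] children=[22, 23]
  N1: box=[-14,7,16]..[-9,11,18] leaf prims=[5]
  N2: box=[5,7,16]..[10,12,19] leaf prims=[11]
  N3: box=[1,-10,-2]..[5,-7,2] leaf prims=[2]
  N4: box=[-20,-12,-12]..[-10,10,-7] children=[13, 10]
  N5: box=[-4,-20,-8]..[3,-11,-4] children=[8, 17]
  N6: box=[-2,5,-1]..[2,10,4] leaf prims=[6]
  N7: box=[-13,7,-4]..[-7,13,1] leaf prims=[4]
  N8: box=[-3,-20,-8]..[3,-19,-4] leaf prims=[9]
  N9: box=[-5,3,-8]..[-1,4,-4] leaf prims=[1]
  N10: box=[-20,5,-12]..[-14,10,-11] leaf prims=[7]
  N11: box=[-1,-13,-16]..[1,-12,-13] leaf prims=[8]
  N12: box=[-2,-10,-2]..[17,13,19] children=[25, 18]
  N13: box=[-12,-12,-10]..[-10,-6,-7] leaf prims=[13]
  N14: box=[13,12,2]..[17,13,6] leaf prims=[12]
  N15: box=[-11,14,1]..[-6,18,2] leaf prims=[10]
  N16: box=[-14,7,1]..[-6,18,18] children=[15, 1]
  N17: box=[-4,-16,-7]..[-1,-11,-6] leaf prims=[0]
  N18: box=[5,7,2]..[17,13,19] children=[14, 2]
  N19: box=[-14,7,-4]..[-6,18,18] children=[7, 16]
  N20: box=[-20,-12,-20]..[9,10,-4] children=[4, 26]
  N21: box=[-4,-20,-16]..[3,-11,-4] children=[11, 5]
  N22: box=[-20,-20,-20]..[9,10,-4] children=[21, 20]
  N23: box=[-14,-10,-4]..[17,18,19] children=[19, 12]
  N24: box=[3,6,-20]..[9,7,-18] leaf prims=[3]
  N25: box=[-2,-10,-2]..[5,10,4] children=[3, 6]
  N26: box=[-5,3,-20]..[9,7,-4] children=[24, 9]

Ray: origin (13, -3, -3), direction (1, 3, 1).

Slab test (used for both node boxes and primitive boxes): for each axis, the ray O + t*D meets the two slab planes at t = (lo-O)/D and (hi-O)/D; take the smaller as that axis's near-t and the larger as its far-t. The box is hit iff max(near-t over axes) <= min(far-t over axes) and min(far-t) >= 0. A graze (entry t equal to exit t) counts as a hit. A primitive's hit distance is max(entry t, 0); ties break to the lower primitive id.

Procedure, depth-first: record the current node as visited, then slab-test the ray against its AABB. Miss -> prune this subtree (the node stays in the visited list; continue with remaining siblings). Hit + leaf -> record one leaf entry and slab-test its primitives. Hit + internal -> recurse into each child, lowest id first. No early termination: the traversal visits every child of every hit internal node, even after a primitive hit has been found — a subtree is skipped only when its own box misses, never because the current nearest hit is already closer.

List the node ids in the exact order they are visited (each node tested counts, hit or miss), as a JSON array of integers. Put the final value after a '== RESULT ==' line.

Walk:
N0 x:[-33,4] y:[-17/3,7] z:[-17,22] -> hit [-17/3,4], descend [22, 23]
  N22 x:[-33,-4] y:[-17/3,13/3] z:[-17,-1] -> miss, prune
  N23 x:[-27,4] y:[-7/3,7] z:[-1,22] -> hit [-1,4], descend [12, 19]
    N12 x:[-15,4] y:[-7/3,16/3] z:[1,22] -> hit [1,4], descend [18, 25]
      N18 x:[-8,4] y:[10/3,16/3] z:[5,22] -> miss, prune
      N25 x:[-15,-8] y:[-7/3,13/3] z:[1,7] -> miss, prune
    N19 x:[-27,-19] y:[10/3,7] z:[-1,21] -> miss, prune

Summary -> nodes [0, 22, 23, 12, 18, 25, 19]; box-tests=7; leaf-entries=0; first=miss

== RESULT ==
[0, 22, 23, 12, 18, 25, 19]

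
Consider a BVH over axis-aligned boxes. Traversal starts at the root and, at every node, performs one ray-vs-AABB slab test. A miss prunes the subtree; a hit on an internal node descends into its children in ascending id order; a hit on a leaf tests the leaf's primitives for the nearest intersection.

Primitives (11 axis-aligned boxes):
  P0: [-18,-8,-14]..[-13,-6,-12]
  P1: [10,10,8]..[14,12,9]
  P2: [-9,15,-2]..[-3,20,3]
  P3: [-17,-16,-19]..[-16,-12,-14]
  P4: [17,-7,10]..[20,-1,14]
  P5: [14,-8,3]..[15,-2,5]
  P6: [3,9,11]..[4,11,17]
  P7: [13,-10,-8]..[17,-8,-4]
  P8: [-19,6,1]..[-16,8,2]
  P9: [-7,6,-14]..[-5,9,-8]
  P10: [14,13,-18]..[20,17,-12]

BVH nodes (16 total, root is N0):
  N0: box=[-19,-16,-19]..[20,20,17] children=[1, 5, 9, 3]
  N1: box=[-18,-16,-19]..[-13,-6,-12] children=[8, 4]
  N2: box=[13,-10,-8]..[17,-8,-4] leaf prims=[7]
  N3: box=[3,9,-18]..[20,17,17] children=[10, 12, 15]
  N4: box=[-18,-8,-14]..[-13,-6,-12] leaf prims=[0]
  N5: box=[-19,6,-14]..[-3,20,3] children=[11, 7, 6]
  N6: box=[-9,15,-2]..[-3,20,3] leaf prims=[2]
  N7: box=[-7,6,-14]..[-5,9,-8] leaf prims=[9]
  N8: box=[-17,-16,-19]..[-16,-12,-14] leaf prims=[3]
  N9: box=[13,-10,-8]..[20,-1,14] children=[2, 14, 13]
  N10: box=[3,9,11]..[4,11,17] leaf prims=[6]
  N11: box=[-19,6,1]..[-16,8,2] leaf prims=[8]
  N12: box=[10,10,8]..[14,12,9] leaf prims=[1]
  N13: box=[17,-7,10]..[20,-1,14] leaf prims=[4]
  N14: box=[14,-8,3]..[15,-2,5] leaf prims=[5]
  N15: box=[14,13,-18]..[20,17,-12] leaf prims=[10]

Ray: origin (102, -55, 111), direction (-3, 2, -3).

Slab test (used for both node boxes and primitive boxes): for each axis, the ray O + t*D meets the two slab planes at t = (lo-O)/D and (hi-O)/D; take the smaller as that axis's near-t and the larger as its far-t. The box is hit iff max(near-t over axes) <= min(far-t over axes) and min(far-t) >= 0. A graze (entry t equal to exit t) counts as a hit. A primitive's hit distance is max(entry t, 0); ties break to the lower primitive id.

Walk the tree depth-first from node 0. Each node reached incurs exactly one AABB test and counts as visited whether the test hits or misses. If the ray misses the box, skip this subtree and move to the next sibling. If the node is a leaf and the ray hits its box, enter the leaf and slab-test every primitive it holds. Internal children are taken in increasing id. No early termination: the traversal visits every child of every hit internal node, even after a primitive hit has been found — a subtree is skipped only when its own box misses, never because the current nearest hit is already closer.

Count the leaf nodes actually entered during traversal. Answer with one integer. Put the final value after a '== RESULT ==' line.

Traverse from the root:
N0 x:[82/3,121/3] y:[39/2,75/2] z:[94/3,130/3] -> hit [94/3,75/2], descend [1, 3, 5, 9]
  N1 x:[115/3,40] y:[39/2,49/2] z:[41,130/3] -> miss, prune
  N3 x:[82/3,33] y:[32,36] z:[94/3,43] -> hit [32,33], descend [10, 12, 15]
    N10 x:[98/3,33] y:[32,33] z:[94/3,100/3] -> hit [98/3,33] leaf, test {P6@t=98/3}
    N12 x:[88/3,92/3] y:[65/2,67/2] z:[34,103/3] -> miss, prune
    N15 x:[82/3,88/3] y:[34,36] z:[41,43] -> miss, prune
  N5 x:[35,121/3] y:[61/2,75/2] z:[36,125/3] -> hit [36,75/2], descend [6, 7, 11]
    N6 x:[35,37] y:[35,75/2] z:[36,113/3] -> hit [36,37] leaf, test {P2@t=36}
    N7 x:[107/3,109/3] y:[61/2,32] z:[119/3,125/3] -> miss, prune
    N11 x:[118/3,121/3] y:[61/2,63/2] z:[109/3,110/3] -> miss, prune
  N9 x:[82/3,89/3] y:[45/2,27] z:[97/3,119/3] -> miss, prune

order=[0, 1, 3, 10, 12, 15, 5, 6, 7, 11, 9]  |boxes|=11  |leaves|=2  hit=P6

== RESULT ==
2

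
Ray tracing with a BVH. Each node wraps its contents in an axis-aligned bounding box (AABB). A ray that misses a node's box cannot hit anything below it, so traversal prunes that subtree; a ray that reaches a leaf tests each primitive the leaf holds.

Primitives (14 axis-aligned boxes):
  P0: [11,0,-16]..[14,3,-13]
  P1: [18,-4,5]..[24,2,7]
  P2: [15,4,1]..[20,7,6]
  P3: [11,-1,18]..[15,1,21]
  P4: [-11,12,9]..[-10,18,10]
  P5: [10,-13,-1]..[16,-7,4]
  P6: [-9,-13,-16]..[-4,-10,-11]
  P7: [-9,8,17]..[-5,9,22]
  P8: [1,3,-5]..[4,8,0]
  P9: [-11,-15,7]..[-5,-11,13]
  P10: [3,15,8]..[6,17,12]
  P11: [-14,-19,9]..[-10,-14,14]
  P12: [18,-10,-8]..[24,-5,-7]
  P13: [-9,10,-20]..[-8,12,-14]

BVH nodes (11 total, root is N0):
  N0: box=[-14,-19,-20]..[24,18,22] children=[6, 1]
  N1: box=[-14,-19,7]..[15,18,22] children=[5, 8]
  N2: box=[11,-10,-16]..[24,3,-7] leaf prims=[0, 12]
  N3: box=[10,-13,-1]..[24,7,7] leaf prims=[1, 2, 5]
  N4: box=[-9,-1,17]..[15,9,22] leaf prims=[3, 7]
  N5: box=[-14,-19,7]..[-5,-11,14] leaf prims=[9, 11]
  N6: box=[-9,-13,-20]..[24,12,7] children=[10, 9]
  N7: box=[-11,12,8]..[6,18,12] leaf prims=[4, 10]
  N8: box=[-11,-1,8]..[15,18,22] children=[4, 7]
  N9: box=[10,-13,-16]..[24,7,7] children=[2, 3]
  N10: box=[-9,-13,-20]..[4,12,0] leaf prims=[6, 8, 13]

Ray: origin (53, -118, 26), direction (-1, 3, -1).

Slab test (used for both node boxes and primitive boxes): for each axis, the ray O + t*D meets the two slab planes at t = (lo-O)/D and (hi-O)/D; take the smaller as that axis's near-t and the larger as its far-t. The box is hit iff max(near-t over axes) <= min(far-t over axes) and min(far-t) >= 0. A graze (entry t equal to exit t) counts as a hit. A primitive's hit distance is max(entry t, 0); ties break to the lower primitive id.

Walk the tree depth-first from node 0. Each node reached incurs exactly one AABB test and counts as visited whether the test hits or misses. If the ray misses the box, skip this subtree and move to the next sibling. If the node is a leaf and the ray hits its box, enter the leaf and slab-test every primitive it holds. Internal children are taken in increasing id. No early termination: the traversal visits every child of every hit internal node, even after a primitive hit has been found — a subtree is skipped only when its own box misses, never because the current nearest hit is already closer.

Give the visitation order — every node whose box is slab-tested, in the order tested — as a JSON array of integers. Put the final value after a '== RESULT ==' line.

Trace the traversal:
N0 x:[29,67] y:[33,136/3] z:[4,46] -> hit [33,136/3], descend [1, 6]
  N1 x:[38,67] y:[33,136/3] z:[4,19] -> miss, prune
  N6 x:[29,62] y:[35,130/3] z:[19,46] -> hit [35,130/3], descend [9, 10]
    N9 x:[29,43] y:[35,125/3] z:[19,42] -> hit [35,125/3], descend [2, 3]
      N2 x:[29,42] y:[36,121/3] z:[33,42] -> hit [36,121/3] leaf, test {P0@t=118/3, P12(miss)}
      N3 x:[29,43] y:[35,125/3] z:[19,27] -> miss, prune
    N10 x:[49,62] y:[35,130/3] z:[26,46] -> miss, prune

7 AABB tests over nodes [0, 1, 6, 9, 2, 3, 10]; 1 leaf entered; closest P0.

== RESULT ==
[0, 1, 6, 9, 2, 3, 10]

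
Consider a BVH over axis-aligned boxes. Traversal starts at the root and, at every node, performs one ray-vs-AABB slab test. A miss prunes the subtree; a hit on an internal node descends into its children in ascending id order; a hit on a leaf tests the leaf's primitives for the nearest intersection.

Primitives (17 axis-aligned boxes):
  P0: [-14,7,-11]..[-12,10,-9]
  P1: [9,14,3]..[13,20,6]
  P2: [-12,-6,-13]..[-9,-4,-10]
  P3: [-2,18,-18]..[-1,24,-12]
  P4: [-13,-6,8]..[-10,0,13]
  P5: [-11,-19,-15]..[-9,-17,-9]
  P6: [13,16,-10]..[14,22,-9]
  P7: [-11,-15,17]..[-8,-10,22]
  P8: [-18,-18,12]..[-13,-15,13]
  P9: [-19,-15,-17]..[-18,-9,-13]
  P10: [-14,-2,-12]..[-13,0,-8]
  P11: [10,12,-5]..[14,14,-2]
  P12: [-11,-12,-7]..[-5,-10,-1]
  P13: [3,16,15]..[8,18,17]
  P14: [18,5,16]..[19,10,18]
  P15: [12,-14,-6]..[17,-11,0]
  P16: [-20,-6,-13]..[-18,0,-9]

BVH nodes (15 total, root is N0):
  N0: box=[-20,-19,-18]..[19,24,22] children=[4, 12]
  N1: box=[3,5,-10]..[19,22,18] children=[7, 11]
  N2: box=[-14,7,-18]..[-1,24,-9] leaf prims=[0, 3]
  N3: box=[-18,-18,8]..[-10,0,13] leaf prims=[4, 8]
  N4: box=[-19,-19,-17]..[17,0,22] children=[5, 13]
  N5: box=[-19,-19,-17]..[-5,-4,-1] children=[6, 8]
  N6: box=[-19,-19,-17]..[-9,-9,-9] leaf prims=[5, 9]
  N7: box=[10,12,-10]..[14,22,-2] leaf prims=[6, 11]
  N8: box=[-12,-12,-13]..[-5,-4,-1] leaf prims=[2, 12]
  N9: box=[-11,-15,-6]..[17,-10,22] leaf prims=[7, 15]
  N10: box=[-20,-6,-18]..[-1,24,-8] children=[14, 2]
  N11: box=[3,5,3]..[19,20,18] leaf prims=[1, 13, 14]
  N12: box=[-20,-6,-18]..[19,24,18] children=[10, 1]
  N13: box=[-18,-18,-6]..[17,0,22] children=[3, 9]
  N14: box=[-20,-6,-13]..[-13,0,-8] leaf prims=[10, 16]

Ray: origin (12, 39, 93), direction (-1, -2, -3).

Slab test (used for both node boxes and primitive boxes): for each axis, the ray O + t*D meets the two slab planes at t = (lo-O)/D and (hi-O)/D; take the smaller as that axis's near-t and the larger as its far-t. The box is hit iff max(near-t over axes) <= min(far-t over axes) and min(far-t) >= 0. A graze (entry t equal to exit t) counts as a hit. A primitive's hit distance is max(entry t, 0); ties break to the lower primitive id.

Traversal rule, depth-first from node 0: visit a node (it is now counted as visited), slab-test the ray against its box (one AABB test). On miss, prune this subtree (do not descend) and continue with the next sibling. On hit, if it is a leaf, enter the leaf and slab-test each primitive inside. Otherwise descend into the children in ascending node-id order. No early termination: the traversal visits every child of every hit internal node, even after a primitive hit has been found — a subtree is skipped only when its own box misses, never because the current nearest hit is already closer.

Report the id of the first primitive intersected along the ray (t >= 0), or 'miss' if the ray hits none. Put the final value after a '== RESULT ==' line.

Trace the traversal:
N0 x:[-7,32] y:[15/2,29] z:[71/3,37] -> hit [71/3,29], descend [4, 12]
  N4 x:[-5,31] y:[39/2,29] z:[71/3,110/3] -> hit [71/3,29], descend [5, 13]
    N5 x:[17,31] y:[43/2,29] z:[94/3,110/3] -> miss, prune
    N13 x:[-5,30] y:[39/2,57/2] z:[71/3,33] -> hit [71/3,57/2], descend [3, 9]
      N3 x:[22,30] y:[39/2,57/2] z:[80/3,85/3] -> hit [80/3,85/3] leaf, test {P4(miss), P8@t=27}
      N9 x:[-5,23] y:[49/2,27] z:[71/3,33] -> miss, prune
  N12 x:[-7,32] y:[15/2,45/2] z:[25,37] -> miss, prune

order=[0, 4, 5, 13, 3, 9, 12]  |boxes|=7  |leaves|=1  hit=P8

== RESULT ==
8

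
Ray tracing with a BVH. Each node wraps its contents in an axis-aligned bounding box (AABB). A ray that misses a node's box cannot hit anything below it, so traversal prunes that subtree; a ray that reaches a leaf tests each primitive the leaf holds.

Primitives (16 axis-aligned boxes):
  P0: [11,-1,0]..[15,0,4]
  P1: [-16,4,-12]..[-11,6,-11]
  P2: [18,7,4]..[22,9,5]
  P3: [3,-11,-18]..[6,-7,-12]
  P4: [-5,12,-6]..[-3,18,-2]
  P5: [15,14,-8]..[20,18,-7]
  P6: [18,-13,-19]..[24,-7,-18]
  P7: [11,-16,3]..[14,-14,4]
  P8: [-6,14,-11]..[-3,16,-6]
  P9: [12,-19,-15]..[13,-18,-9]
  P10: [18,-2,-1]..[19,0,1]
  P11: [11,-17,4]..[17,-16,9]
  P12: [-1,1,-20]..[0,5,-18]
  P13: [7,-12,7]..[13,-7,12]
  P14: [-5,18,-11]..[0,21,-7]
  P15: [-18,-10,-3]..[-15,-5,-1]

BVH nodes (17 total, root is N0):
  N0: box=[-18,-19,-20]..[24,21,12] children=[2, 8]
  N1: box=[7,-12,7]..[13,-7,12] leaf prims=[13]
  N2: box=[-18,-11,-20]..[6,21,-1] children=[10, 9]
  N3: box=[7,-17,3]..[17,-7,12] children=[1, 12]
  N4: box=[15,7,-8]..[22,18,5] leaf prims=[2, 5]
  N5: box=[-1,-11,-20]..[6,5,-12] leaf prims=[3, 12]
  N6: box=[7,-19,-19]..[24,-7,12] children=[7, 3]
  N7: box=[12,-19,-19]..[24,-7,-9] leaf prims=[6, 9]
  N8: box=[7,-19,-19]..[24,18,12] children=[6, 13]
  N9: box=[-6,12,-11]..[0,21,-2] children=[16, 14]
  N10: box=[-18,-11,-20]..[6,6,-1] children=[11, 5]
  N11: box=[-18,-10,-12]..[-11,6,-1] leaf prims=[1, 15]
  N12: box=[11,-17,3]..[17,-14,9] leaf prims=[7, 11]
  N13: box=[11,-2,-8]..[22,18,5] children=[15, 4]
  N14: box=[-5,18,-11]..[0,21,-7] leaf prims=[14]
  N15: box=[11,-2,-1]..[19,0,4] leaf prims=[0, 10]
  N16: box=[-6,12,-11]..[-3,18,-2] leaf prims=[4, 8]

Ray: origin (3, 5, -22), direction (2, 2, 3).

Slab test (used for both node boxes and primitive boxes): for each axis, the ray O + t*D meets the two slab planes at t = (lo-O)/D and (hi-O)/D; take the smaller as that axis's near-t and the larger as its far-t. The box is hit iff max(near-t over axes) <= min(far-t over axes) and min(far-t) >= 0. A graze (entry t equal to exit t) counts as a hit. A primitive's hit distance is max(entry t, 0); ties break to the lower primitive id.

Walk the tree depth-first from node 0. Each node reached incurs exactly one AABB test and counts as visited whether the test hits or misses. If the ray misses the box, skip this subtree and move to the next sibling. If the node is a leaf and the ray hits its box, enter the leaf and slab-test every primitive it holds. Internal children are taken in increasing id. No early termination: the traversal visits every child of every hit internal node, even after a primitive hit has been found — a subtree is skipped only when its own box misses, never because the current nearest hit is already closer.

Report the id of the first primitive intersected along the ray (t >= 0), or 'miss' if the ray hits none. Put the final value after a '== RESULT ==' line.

Trace the traversal:
N0 x:[-21/2,21/2] y:[-12,8] z:[2/3,34/3] -> hit [2/3,8], descend [2, 8]
  N2 x:[-21/2,3/2] y:[-8,8] z:[2/3,7] -> hit [2/3,3/2], descend [9, 10]
    N9 x:[-9/2,-3/2] y:[7/2,8] z:[11/3,20/3] -> miss, prune
    N10 x:[-21/2,3/2] y:[-8,1/2] z:[2/3,7] -> miss, prune
  N8 x:[2,21/2] y:[-12,13/2] z:[1,34/3] -> hit [2,13/2], descend [6, 13]
    N6 x:[2,21/2] y:[-12,-6] z:[1,34/3] -> miss, prune
    N13 x:[4,19/2] y:[-7/2,13/2] z:[14/3,9] -> hit [14/3,13/2], descend [4, 15]
      N4 x:[6,19/2] y:[1,13/2] z:[14/3,9] -> hit [6,13/2] leaf, test {P2(miss), P5(miss)}
      N15 x:[4,8] y:[-7/2,-5/2] z:[7,26/3] -> miss, prune

9 AABB tests over nodes [0, 2, 9, 10, 8, 6, 13, 4, 15]; 1 leaf entered; closest miss.

== RESULT ==
miss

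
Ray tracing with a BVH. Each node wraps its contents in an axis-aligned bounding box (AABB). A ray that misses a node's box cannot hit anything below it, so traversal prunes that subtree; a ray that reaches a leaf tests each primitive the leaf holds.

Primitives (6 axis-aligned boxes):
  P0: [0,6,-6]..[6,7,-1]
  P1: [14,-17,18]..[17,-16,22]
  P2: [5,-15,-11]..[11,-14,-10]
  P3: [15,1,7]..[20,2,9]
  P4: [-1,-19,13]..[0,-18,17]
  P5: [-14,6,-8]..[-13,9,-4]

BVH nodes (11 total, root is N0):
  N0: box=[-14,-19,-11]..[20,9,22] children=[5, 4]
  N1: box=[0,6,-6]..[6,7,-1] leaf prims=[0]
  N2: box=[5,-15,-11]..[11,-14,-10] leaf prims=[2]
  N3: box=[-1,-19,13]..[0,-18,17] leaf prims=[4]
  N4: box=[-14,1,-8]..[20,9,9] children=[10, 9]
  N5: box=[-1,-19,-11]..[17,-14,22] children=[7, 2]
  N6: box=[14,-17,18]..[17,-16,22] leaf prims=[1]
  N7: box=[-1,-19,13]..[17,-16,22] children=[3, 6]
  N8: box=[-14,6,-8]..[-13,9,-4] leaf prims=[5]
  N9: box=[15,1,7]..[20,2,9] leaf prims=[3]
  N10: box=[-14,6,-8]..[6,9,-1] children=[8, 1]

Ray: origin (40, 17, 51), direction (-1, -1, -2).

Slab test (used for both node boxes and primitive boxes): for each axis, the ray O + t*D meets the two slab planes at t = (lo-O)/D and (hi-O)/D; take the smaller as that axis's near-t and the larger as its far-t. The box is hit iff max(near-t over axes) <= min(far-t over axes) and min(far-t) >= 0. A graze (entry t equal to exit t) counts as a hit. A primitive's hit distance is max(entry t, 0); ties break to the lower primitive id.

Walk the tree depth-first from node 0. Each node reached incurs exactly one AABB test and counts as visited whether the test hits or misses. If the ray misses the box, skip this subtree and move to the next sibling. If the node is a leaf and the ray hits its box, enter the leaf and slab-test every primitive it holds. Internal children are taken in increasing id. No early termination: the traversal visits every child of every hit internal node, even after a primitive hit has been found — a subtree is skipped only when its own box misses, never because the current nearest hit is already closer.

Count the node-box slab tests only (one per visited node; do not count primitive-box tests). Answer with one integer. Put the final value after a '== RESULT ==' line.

Trace the traversal:
N0 x:[20,54] y:[8,36] z:[29/2,31] -> hit [20,31], descend [4, 5]
  N4 x:[20,54] y:[8,16] z:[21,59/2] -> miss, prune
  N5 x:[23,41] y:[31,36] z:[29/2,31] -> hit [31,31], descend [2, 7]
    N2 x:[29,35] y:[31,32] z:[61/2,31] -> hit [31,31] leaf, test {P2@t=31}
    N7 x:[23,41] y:[33,36] z:[29/2,19] -> miss, prune

order=[0, 4, 5, 2, 7]  |boxes|=5  |leaves|=1  hit=P2

== RESULT ==
5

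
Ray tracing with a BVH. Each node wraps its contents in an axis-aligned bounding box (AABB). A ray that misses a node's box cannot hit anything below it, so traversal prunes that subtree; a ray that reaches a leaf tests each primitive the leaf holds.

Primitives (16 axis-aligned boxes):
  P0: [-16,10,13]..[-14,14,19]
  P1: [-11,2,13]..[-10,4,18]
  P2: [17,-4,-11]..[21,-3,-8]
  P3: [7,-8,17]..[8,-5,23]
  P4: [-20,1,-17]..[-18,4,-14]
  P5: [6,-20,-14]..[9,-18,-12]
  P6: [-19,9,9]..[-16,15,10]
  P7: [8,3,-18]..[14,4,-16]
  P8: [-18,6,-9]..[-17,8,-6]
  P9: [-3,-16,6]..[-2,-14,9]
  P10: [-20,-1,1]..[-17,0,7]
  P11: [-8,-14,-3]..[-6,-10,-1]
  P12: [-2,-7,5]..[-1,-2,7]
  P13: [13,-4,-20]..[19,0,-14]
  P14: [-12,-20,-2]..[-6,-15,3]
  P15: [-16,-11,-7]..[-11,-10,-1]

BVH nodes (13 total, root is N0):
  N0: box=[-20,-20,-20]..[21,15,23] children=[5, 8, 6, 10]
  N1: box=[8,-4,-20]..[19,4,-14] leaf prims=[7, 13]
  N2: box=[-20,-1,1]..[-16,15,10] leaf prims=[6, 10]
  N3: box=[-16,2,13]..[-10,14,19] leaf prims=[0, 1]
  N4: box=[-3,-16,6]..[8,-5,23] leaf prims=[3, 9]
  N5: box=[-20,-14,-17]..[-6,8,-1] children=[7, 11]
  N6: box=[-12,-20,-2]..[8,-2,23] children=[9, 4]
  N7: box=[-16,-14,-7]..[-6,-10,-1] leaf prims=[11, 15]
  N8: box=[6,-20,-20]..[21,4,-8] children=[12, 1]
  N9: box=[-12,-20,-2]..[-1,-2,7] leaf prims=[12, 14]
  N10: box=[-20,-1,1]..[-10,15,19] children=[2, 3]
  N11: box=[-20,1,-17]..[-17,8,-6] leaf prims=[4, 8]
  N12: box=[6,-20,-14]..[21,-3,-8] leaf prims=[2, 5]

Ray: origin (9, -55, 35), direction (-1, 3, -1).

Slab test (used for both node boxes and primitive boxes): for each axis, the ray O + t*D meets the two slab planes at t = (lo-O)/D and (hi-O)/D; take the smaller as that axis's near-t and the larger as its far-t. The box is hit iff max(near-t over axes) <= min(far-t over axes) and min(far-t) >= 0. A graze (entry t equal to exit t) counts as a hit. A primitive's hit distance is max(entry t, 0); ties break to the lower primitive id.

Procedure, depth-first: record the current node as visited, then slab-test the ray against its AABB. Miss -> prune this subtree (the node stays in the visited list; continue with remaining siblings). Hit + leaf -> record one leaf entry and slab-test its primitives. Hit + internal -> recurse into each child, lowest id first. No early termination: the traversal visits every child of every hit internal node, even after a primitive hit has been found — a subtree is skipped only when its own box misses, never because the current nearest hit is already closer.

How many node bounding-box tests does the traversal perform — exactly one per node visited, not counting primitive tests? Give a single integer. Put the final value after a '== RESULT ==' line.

Traverse from the root:
N0 x:[-12,29] y:[35/3,70/3] z:[12,55] -> hit [12,70/3], descend [5, 6, 8, 10]
  N5 x:[15,29] y:[41/3,21] z:[36,52] -> miss, prune
  N6 x:[1,21] y:[35/3,53/3] z:[12,37] -> hit [12,53/3], descend [4, 9]
    N4 x:[1,12] y:[13,50/3] z:[12,29] -> miss, prune
    N9 x:[10,21] y:[35/3,53/3] z:[28,37] -> miss, prune
  N8 x:[-12,3] y:[35/3,59/3] z:[43,55] -> miss, prune
  N10 x:[19,29] y:[18,70/3] z:[16,34] -> hit [19,70/3], descend [2, 3]
    N2 x:[25,29] y:[18,70/3] z:[25,34] -> miss, prune
    N3 x:[19,25] y:[19,23] z:[16,22] -> hit [19,22] leaf, test {P0(miss), P1@t=19}

9 AABB tests over nodes [0, 5, 6, 4, 9, 8, 10, 2, 3]; 1 leaf entered; closest P1.

== RESULT ==
9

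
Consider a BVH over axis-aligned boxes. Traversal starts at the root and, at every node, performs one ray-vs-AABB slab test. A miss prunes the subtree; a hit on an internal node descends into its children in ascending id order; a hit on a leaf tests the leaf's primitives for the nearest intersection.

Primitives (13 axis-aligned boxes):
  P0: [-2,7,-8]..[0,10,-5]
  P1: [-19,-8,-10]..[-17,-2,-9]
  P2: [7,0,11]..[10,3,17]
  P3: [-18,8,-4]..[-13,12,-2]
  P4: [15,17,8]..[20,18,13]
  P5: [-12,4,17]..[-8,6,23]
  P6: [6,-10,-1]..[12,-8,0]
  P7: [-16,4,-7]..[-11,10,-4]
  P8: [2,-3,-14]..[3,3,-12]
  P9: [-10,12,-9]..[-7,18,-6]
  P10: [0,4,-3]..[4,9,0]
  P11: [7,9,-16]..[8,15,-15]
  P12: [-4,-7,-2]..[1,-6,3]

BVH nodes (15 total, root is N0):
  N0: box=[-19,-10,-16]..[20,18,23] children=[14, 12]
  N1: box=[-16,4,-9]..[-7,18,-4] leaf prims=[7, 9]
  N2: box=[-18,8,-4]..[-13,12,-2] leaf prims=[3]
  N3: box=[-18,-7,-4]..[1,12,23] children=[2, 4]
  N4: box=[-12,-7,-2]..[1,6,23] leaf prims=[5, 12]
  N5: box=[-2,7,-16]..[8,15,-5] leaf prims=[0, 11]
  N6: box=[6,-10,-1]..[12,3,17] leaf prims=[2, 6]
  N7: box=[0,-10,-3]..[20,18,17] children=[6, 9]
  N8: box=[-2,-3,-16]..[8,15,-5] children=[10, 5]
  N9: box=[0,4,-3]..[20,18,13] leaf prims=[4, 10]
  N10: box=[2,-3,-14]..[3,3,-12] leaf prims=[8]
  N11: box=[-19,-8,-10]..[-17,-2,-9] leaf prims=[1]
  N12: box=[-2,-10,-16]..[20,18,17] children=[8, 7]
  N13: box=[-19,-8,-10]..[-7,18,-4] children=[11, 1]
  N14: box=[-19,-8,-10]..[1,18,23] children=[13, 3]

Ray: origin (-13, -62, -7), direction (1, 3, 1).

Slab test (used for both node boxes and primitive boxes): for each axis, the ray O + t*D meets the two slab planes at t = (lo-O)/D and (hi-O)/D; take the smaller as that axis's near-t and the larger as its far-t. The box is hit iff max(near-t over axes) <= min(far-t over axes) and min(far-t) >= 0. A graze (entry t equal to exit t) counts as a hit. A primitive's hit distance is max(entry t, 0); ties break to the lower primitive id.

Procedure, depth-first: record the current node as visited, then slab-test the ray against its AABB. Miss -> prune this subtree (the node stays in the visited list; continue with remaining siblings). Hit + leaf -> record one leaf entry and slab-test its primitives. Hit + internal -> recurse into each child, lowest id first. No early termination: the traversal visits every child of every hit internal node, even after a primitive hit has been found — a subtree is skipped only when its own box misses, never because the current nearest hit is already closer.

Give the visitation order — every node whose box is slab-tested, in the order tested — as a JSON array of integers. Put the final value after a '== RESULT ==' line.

Traverse from the root:
N0 x:[-6,33] y:[52/3,80/3] z:[-9,30] -> hit [52/3,80/3], descend [12, 14]
  N12 x:[11,33] y:[52/3,80/3] z:[-9,24] -> hit [52/3,24], descend [7, 8]
    N7 x:[13,33] y:[52/3,80/3] z:[4,24] -> hit [52/3,24], descend [6, 9]
      N6 x:[19,25] y:[52/3,65/3] z:[6,24] -> hit [19,65/3] leaf, test {P2@t=62/3, P6(miss)}
      N9 x:[13,33] y:[22,80/3] z:[4,20] -> miss, prune
    N8 x:[11,21] y:[59/3,77/3] z:[-9,2] -> miss, prune
  N14 x:[-6,14] y:[18,80/3] z:[-3,30] -> miss, prune

Visited [0, 12, 7, 6, 9, 8, 14]. Tests: 7 box, 1 leaf. Nearest: P2.

== RESULT ==
[0, 12, 7, 6, 9, 8, 14]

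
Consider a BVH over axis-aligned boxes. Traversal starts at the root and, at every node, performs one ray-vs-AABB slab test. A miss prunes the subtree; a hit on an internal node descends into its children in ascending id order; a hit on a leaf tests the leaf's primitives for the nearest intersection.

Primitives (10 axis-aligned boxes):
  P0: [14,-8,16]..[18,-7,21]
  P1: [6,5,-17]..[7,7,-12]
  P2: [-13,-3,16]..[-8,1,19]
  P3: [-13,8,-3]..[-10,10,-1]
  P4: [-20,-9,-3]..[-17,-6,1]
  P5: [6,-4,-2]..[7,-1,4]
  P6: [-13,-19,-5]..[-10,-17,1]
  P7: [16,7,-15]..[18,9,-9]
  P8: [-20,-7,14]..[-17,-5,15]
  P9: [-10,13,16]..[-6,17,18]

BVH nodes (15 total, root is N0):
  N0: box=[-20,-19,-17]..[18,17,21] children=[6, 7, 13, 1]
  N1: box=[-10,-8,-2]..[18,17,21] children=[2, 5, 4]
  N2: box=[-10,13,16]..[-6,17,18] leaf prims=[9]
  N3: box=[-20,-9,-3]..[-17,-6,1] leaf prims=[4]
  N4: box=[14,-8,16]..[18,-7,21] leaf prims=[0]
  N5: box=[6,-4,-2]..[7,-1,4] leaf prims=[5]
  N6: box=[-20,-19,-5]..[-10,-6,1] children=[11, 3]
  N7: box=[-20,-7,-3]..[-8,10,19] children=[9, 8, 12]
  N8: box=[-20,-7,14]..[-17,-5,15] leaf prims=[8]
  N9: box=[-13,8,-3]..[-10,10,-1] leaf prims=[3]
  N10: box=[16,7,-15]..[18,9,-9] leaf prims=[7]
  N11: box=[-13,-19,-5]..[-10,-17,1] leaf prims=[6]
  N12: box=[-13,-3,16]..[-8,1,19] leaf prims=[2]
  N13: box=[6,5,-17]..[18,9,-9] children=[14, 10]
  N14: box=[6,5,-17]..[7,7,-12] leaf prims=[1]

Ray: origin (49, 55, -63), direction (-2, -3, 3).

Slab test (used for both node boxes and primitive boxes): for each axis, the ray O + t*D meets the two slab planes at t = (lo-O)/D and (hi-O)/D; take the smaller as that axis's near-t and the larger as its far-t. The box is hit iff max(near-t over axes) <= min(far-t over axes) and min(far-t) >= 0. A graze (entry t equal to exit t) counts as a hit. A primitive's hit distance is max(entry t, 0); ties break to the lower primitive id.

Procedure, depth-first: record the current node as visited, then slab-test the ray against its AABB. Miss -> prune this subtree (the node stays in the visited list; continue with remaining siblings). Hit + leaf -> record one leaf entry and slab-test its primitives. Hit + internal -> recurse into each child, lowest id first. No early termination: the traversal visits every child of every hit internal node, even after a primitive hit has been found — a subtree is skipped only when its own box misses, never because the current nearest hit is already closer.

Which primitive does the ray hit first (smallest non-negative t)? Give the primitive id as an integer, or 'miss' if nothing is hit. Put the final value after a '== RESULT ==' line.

Trace the traversal:
N0 x:[31/2,69/2] y:[38/3,74/3] z:[46/3,28] -> hit [31/2,74/3], descend [1, 6, 7, 13]
  N1 x:[31/2,59/2] y:[38/3,21] z:[61/3,28] -> hit [61/3,21], descend [2, 4, 5]
    N2 x:[55/2,59/2] y:[38/3,14] z:[79/3,27] -> miss, prune
    N4 x:[31/2,35/2] y:[62/3,21] z:[79/3,28] -> miss, prune
    N5 x:[21,43/2] y:[56/3,59/3] z:[61/3,67/3] -> miss, prune
  N6 x:[59/2,69/2] y:[61/3,74/3] z:[58/3,64/3] -> miss, prune
  N7 x:[57/2,69/2] y:[15,62/3] z:[20,82/3] -> miss, prune
  N13 x:[31/2,43/2] y:[46/3,50/3] z:[46/3,18] -> hit [31/2,50/3], descend [10, 14]
    N10 x:[31/2,33/2] y:[46/3,16] z:[16,18] -> hit [16,16] leaf, test {P7@t=16}
    N14 x:[21,43/2] y:[16,50/3] z:[46/3,17] -> miss, prune

10 AABB tests over nodes [0, 1, 2, 4, 5, 6, 7, 13, 10, 14]; 1 leaf entered; closest P7.

== RESULT ==
7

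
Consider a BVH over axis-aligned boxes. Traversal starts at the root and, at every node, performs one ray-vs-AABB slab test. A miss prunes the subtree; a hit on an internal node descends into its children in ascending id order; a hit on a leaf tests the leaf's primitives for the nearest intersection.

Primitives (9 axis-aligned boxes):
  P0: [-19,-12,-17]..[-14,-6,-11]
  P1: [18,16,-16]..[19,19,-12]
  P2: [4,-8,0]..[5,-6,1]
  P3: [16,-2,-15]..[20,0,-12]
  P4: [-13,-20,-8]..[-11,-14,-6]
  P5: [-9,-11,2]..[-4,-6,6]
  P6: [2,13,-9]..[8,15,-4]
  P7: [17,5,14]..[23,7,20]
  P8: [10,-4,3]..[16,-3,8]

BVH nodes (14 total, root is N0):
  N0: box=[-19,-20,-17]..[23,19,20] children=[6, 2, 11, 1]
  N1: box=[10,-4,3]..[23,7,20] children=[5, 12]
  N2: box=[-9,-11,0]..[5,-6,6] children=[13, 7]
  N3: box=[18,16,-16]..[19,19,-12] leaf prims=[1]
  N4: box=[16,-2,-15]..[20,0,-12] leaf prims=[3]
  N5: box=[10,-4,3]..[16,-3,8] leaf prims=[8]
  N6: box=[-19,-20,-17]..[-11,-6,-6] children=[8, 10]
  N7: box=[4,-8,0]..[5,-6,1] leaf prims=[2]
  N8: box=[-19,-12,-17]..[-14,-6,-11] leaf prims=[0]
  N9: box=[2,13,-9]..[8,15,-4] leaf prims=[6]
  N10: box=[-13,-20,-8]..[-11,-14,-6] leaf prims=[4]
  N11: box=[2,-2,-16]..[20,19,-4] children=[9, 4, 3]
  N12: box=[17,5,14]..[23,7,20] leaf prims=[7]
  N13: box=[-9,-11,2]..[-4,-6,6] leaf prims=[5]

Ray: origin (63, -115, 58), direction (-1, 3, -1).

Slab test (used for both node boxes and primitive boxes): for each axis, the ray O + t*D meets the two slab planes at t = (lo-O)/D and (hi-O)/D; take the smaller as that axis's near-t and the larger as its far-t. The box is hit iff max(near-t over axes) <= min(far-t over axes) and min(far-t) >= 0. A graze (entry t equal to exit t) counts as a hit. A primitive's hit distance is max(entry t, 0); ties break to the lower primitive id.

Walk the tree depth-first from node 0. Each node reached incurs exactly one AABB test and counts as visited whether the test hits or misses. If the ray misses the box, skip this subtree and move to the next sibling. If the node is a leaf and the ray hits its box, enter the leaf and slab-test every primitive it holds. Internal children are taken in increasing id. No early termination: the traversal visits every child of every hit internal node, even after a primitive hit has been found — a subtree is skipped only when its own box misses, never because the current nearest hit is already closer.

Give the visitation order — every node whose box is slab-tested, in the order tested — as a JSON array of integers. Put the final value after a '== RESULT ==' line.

Walk:
N0 x:[40,82] y:[95/3,134/3] z:[38,75] -> hit [40,134/3], descend [1, 2, 6, 11]
  N1 x:[40,53] y:[37,122/3] z:[38,55] -> hit [40,122/3], descend [5, 12]
    N5 x:[47,53] y:[37,112/3] z:[50,55] -> miss, prune
    N12 x:[40,46] y:[40,122/3] z:[38,44] -> hit [40,122/3] leaf, test {P7@t=40}
  N2 x:[58,72] y:[104/3,109/3] z:[52,58] -> miss, prune
  N6 x:[74,82] y:[95/3,109/3] z:[64,75] -> miss, prune
  N11 x:[43,61] y:[113/3,134/3] z:[62,74] -> miss, prune

Visited [0, 1, 5, 12, 2, 6, 11]. Tests: 7 box, 1 leaf. Nearest: P7.

== RESULT ==
[0, 1, 5, 12, 2, 6, 11]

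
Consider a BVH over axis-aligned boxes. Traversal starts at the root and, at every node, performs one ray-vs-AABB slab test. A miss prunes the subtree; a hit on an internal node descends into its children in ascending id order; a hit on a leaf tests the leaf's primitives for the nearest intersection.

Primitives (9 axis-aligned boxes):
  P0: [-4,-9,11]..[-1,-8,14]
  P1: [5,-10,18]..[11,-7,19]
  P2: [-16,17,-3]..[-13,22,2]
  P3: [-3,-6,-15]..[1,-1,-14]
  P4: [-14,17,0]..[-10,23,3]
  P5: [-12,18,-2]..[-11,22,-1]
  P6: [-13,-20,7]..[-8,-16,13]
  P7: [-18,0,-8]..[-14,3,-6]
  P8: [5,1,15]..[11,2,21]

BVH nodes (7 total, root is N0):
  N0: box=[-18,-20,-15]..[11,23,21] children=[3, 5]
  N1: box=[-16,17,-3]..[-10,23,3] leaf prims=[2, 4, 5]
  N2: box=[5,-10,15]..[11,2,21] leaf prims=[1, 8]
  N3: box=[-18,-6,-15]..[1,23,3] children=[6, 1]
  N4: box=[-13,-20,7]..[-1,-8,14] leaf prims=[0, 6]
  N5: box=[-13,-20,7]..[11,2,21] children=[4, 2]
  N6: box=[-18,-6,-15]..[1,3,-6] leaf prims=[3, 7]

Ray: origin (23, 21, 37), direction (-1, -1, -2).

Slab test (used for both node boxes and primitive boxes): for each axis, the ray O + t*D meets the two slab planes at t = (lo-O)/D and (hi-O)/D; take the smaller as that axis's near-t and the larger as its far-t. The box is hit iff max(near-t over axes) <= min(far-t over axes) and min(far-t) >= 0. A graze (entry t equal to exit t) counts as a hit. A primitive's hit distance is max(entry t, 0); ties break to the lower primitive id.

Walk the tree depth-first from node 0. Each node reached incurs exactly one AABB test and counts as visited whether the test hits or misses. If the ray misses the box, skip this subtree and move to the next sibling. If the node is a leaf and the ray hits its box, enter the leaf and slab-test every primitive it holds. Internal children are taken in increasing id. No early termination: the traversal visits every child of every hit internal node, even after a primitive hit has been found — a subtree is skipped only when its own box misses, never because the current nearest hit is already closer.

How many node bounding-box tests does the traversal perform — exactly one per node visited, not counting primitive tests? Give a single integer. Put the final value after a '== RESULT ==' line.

Walk:
N0 x:[12,41] y:[-2,41] z:[8,26] -> hit [12,26], descend [3, 5]
  N3 x:[22,41] y:[-2,27] z:[17,26] -> hit [22,26], descend [1, 6]
    N1 x:[33,39] y:[-2,4] z:[17,20] -> miss, prune
    N6 x:[22,41] y:[18,27] z:[43/2,26] -> hit [22,26] leaf, test {P3@t=51/2, P7(miss)}
  N5 x:[12,36] y:[19,41] z:[8,15] -> miss, prune

order=[0, 3, 1, 6, 5]  |boxes|=5  |leaves|=1  hit=P3

== RESULT ==
5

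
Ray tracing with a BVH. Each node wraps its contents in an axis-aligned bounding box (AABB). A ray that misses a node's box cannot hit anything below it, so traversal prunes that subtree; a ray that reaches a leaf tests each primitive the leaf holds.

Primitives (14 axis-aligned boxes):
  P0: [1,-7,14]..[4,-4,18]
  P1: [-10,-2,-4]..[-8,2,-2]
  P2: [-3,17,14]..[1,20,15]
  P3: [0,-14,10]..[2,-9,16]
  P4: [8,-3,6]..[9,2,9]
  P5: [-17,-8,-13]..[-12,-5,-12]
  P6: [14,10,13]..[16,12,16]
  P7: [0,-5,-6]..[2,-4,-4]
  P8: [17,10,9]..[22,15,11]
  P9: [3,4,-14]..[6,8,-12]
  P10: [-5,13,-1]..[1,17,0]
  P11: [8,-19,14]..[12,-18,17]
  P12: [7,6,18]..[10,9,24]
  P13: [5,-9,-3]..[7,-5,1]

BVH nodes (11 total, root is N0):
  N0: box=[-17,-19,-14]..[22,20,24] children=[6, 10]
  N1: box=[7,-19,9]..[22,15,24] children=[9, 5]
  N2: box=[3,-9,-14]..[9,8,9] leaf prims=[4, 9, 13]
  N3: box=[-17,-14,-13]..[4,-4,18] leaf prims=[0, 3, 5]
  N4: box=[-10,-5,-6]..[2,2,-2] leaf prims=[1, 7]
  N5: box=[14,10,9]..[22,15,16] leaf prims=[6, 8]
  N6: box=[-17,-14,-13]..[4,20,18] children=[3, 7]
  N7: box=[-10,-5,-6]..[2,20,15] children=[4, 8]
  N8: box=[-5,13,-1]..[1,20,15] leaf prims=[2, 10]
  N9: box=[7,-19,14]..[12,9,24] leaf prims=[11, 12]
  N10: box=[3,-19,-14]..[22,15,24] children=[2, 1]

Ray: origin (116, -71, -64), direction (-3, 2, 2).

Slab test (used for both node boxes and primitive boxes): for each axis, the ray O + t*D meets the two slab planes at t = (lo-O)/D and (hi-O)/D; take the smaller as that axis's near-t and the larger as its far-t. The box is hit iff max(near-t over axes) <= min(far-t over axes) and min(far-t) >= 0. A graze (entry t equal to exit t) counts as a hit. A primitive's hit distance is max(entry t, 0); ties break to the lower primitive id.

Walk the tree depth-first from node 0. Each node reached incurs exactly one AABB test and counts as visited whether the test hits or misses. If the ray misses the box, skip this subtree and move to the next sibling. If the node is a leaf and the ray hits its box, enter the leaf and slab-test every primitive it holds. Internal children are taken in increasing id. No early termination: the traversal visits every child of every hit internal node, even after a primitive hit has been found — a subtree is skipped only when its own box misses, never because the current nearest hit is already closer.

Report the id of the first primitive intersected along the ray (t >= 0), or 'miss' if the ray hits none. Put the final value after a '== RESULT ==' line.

Trace the traversal:
N0 x:[94/3,133/3] y:[26,91/2] z:[25,44] -> hit [94/3,44], descend [6, 10]
  N6 x:[112/3,133/3] y:[57/2,91/2] z:[51/2,41] -> hit [112/3,41], descend [3, 7]
    N3 x:[112/3,133/3] y:[57/2,67/2] z:[51/2,41] -> miss, prune
    N7 x:[38,42] y:[33,91/2] z:[29,79/2] -> hit [38,79/2], descend [4, 8]
      N4 x:[38,42] y:[33,73/2] z:[29,31] -> miss, prune
      N8 x:[115/3,121/3] y:[42,91/2] z:[63/2,79/2] -> miss, prune
  N10 x:[94/3,113/3] y:[26,43] z:[25,44] -> hit [94/3,113/3], descend [1, 2]
    N1 x:[94/3,109/3] y:[26,43] z:[73/2,44] -> miss, prune
    N2 x:[107/3,113/3] y:[31,79/2] z:[25,73/2] -> hit [107/3,73/2] leaf, test {P4@t=107/3, P9(miss), P13(miss)}

Visited [0, 6, 3, 7, 4, 8, 10, 1, 2]. Tests: 9 box, 1 leaf. Nearest: P4.

== RESULT ==
4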